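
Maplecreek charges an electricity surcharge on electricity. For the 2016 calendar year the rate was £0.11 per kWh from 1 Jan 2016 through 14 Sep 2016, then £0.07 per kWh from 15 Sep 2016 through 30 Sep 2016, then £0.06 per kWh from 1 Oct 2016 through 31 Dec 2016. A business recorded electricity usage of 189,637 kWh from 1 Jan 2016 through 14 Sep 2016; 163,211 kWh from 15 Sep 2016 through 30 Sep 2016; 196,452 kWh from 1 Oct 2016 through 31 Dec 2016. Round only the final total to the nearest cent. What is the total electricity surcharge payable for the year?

£44,071.96

1 Jan – 14 Sep 2016: 189,637 kWh at £0.11/kWh → £20,860.07
15 Sep – 30 Sep 2016: 163,211 kWh at £0.07/kWh → £11,424.77
1 Oct – 31 Dec 2016: 196,452 kWh at £0.06/kWh → £11,787.12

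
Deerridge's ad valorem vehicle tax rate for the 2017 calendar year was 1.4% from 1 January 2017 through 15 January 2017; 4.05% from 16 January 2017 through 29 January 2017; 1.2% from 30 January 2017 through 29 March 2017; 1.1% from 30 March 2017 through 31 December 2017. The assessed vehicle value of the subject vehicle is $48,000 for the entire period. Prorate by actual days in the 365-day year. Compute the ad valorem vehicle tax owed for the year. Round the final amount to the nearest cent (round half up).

1 January – 15 January 2017: 15 days at 1.4% → $48,000 × 1.4% × 15/365 = $27.6164
16 January – 29 January 2017: 14 days at 4.05% → $48,000 × 4.05% × 14/365 = $74.5644
30 January – 29 March 2017: 59 days at 1.2% → $48,000 × 1.2% × 59/365 = $93.1068
30 March – 31 December 2017: 277 days at 1.1% → $48,000 × 1.1% × 277/365 = $400.7014
Total = $595.9890

$595.99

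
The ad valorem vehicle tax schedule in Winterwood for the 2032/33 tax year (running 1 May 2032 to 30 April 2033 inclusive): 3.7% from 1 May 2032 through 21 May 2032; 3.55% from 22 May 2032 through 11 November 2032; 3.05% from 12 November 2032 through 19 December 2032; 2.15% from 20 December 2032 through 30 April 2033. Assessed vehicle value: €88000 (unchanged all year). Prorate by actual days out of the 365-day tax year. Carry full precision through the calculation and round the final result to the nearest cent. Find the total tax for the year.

€2640.24

1 May – 21 May 2032: 21 days at 3.7% → €88000 × 3.7% × 21/365 = €187.3315
22 May – 11 November 2032: 174 days at 3.55% → €88000 × 3.55% × 174/365 = €1489.2493
12 November – 19 December 2032: 38 days at 3.05% → €88000 × 3.05% × 38/365 = €279.4301
20 December 2032 – 30 April 2033: 132 days at 2.15% → €88000 × 2.15% × 132/365 = €684.2301
Total = €2640.2411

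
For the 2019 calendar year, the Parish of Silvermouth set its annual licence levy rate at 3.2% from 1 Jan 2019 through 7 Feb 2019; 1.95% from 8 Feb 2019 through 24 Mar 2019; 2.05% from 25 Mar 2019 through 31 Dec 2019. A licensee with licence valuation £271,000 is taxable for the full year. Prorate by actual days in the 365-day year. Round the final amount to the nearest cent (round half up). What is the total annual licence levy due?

1 Jan – 7 Feb 2019: 38 days at 3.2% → £271,000 × 3.2% × 38/365 = £902.8384
8 Feb – 24 Mar 2019: 45 days at 1.95% → £271,000 × 1.95% × 45/365 = £651.5137
25 Mar – 31 Dec 2019: 282 days at 2.05% → £271,000 × 2.05% × 282/365 = £4,292.1945
Total = £5,846.5466

£5,846.55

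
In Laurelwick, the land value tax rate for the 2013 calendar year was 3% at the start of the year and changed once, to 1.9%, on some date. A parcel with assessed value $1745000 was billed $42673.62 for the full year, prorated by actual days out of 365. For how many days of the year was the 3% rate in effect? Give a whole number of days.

181 days

Let d = days at the first rate; then 365 − d days at the second rate.
$1745000 × [3%·d + 1.9%·(365−d)] / 365 = $42673.62
Solving gives d = 181, so the new rate took effect on 1 Jul 2013.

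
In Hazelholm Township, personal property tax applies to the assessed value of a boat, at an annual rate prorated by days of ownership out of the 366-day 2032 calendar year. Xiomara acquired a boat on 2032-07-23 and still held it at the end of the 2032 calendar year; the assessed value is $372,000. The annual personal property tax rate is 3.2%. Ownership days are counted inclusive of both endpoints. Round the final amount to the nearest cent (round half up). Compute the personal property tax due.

Days held (2032-07-23 to 2032-12-31): 162 out of 366
Tax = $372,000 × 3.2% × 162/366 = $5,268.9836

$5,268.98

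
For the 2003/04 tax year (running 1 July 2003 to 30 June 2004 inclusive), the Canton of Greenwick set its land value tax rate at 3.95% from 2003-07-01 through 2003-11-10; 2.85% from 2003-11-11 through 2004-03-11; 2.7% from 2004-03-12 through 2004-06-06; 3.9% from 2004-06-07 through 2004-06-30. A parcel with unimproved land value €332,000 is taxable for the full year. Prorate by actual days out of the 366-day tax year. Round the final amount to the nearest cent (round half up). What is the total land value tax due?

€10,899.31

2003-07-01 to 2003-11-10: 133 days at 3.95% → €332,000 × 3.95% × 133/366 = €4,765.4699
2003-11-11 to 2004-03-11: 122 days at 2.85% → €332,000 × 2.85% × 122/366 = €3,154.0000
2004-03-12 to 2004-06-06: 87 days at 2.7% → €332,000 × 2.7% × 87/366 = €2,130.7869
2004-06-07 to 2004-06-30: 24 days at 3.9% → €332,000 × 3.9% × 24/366 = €849.0492
Total = €10,899.3060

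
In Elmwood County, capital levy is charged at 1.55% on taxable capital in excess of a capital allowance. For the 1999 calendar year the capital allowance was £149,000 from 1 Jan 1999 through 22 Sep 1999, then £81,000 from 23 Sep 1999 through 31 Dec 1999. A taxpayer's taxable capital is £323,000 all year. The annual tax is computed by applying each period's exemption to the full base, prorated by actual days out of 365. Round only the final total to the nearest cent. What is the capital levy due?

£2,985.77

1 Jan – 22 Sep 1999: 265 days, exemption £149,000 → (£323,000 − £149,000) × 1.55% × 265/365 = £1,958.0959
23 Sep – 31 Dec 1999: 100 days, exemption £81,000 → (£323,000 − £81,000) × 1.55% × 100/365 = £1,027.6712
Total = £2,985.7671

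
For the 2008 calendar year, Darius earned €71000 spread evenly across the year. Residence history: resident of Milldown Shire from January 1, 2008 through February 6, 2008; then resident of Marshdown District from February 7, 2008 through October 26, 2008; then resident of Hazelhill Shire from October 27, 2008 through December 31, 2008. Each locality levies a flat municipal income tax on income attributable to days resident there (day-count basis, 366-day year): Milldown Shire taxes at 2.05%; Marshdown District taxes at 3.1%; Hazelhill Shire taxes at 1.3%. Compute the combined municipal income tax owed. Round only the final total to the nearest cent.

Milldown Shire, January 1 – February 6, 2008: 37 days → €71000 × 2.05% × 37/366 = €147.1407
Marshdown District, February 7 – October 26, 2008: 263 days → €71000 × 3.1% × 263/366 = €1581.5929
Hazelhill Shire, October 27 – December 31, 2008: 66 days → €71000 × 1.3% × 66/366 = €166.4426
Total = €1895.1762

€1895.18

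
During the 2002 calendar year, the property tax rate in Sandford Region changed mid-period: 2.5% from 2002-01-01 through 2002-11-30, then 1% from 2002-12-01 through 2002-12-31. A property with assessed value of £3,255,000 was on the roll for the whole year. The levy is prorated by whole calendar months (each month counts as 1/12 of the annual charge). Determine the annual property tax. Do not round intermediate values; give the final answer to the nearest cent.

£77,306.25

2002-01-01 to 2002-11-30: 11 months at 2.5% → £3,255,000 × 2.5% × 11/12 = £74,593.7500
2002-12-01 to 2002-12-31: 1 month at 1% → £3,255,000 × 1% × 1/12 = £2,712.5000
Total = £77,306.2500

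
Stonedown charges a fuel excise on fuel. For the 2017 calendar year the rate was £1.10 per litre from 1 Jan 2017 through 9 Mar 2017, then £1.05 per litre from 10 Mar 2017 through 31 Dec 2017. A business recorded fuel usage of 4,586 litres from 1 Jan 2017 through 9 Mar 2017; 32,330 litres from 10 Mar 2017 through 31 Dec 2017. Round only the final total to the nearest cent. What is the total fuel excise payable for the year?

1 Jan – 9 Mar 2017: 4,586 litres at £1.10/litre → £5,044.60
10 Mar – 31 Dec 2017: 32,330 litres at £1.05/litre → £33,946.50

£38,991.10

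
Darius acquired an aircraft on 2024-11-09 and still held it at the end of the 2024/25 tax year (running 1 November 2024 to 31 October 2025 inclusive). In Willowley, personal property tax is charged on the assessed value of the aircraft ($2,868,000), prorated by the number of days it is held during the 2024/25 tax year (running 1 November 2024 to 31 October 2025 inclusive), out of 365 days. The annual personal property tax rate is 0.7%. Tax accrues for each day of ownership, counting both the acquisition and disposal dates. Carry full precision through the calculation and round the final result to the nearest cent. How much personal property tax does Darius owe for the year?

$19,635.98

Days held (2024-11-09 to 2025-10-31): 357 out of 365
Tax = $2,868,000 × 0.7% × 357/365 = $19,635.9781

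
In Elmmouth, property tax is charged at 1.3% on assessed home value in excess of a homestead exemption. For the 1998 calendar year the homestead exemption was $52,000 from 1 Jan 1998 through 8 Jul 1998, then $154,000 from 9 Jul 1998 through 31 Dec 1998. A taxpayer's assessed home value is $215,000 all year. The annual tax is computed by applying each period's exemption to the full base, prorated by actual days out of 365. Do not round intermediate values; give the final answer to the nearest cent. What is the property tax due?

1 Jan – 8 Jul 1998: 189 days, exemption $52,000 → ($215,000 − $52,000) × 1.3% × 189/365 = $1,097.2356
9 Jul – 31 Dec 1998: 176 days, exemption $154,000 → ($215,000 − $154,000) × 1.3% × 176/365 = $382.3781
Total = $1,479.6137

$1,479.61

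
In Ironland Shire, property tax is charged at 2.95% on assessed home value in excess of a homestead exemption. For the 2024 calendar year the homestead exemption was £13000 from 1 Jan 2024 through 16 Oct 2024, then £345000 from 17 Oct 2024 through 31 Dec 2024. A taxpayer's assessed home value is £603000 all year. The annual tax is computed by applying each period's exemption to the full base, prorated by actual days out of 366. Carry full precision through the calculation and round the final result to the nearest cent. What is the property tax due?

£15371.27

1 Jan – 16 Oct 2024: 290 days, exemption £13000 → (£603000 − £13000) × 2.95% × 290/366 = £13790.8470
17 Oct – 31 Dec 2024: 76 days, exemption £345000 → (£603000 − £345000) × 2.95% × 76/366 = £1580.4262
Total = £15371.2732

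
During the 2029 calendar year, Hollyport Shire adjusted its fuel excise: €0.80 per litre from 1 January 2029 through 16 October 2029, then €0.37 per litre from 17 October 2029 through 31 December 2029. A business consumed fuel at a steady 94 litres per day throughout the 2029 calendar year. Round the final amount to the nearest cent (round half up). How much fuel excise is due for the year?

€24,376.08

1 January – 16 October 2029: 289 days × 94 litres/day = 27,166 litres at €0.80/litre → €21,732.80
17 October – 31 December 2029: 76 days × 94 litres/day = 7,144 litres at €0.37/litre → €2,643.28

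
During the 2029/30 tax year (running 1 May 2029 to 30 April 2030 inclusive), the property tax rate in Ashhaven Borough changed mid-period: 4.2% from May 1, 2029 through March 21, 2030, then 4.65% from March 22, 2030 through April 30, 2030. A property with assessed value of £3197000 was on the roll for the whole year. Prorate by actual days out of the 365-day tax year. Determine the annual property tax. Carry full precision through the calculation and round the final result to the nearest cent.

May 1, 2029 – March 21, 2030: 325 days at 4.2% → £3197000 × 4.2% × 325/365 = £119559.0411
March 22 – April 30, 2030: 40 days at 4.65% → £3197000 × 4.65% × 40/365 = £16291.5616
Total = £135850.6027

£135850.60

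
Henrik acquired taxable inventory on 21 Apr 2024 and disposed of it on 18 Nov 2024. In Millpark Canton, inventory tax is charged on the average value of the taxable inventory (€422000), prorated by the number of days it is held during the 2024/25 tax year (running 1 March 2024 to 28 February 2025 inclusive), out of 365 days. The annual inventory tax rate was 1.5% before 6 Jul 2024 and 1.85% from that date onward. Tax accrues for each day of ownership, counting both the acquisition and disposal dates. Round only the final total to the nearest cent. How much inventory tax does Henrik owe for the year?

€4226.94

21 Apr – 5 Jul 2024: 76 days at 1.5% → €422000 × 1.5% × 76/365 = €1318.0274
6 Jul – 18 Nov 2024: 136 days at 1.85% → €422000 × 1.85% × 136/365 = €2908.9096
Total = €4226.9370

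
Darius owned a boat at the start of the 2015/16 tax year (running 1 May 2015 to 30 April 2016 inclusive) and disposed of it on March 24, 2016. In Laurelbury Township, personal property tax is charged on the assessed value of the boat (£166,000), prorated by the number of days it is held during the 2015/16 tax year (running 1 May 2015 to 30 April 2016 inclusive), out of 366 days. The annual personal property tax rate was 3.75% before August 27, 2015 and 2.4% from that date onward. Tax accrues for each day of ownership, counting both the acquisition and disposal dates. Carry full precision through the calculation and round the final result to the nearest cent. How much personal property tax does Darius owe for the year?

£4,303.75

May 1 – August 26, 2015: 118 days at 3.75% → £166,000 × 3.75% × 118/366 = £2,006.9672
August 27, 2015 – March 24, 2016: 211 days at 2.4% → £166,000 × 2.4% × 211/366 = £2,296.7869
Total = £4,303.7541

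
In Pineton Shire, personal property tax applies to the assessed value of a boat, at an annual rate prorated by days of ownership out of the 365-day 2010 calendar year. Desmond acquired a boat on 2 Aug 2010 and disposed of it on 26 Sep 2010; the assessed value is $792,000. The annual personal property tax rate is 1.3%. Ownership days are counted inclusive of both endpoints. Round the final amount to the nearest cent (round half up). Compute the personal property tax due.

$1,579.66

Days held (2 Aug – 26 Sep 2010): 56 out of 365
Tax = $792,000 × 1.3% × 56/365 = $1,579.6603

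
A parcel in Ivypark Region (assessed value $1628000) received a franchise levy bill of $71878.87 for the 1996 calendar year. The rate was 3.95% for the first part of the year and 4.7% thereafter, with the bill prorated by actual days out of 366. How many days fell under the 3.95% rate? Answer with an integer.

139 days

Let d = days at the first rate; then 366 − d days at the second rate.
$1628000 × [3.95%·d + 4.7%·(366−d)] / 366 = $71878.87
Solving gives d = 139, so the new rate took effect on May 19, 1996.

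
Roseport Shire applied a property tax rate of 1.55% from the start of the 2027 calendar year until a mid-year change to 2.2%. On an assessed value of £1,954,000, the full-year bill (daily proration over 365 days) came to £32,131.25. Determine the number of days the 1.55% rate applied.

312 days

Let d = days at the first rate; then 365 − d days at the second rate.
£1,954,000 × [1.55%·d + 2.2%·(365−d)] / 365 = £32,131.25
Solving gives d = 312, so the new rate took effect on 9 November 2027.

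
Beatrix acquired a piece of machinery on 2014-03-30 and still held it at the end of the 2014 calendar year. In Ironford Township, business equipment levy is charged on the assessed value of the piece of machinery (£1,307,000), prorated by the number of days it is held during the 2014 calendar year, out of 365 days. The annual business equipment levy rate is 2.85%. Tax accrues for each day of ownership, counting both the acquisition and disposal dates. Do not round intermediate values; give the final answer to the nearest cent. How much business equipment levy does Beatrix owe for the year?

Days held (2014-03-30 to 2014-12-31): 277 out of 365
Tax = £1,307,000 × 2.85% × 277/365 = £28,268.7986

£28,268.80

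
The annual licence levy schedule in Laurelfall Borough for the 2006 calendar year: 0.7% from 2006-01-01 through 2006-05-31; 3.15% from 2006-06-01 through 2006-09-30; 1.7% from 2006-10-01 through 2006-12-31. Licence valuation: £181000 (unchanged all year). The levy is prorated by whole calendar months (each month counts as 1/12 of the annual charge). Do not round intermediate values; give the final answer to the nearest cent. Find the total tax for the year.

£3197.67

2006-01-01 to 2006-05-31: 5 months at 0.7% → £181000 × 0.7% × 5/12 = £527.9167
2006-06-01 to 2006-09-30: 4 months at 3.15% → £181000 × 3.15% × 4/12 = £1900.5000
2006-10-01 to 2006-12-31: 3 months at 1.7% → £181000 × 1.7% × 3/12 = £769.2500
Total = £3197.6667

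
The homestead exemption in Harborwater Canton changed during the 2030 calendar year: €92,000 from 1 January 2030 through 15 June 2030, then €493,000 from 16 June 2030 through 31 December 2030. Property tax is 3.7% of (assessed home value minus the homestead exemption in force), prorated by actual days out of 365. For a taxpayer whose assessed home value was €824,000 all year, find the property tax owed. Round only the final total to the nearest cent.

1 January – 15 June 2030: 166 days, exemption €92,000 → (€824,000 − €92,000) × 3.7% × 166/365 = €12,317.6548
16 June – 31 December 2030: 199 days, exemption €493,000 → (€824,000 − €493,000) × 3.7% × 199/365 = €6,677.1315
Total = €18,994.7863

€18,994.79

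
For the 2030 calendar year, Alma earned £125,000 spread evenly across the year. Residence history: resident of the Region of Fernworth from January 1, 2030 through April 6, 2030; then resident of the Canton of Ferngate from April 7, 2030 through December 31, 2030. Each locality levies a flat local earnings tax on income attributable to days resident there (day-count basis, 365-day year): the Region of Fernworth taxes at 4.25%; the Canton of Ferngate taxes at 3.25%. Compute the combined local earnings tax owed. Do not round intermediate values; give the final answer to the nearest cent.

The Region of Fernworth, January 1 – April 6, 2030: 96 days → £125,000 × 4.25% × 96/365 = £1,397.2603
The Canton of Ferngate, April 7 – December 31, 2030: 269 days → £125,000 × 3.25% × 269/365 = £2,994.0068
Total = £4,391.2671

£4,391.27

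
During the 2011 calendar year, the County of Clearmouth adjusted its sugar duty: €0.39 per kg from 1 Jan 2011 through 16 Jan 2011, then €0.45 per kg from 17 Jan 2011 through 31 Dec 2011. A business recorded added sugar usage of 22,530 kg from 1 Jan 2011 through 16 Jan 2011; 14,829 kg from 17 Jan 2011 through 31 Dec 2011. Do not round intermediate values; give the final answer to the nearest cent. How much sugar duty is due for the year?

€15,459.75

1 Jan – 16 Jan 2011: 22,530 kg at €0.39/kg → €8,786.70
17 Jan – 31 Dec 2011: 14,829 kg at €0.45/kg → €6,673.05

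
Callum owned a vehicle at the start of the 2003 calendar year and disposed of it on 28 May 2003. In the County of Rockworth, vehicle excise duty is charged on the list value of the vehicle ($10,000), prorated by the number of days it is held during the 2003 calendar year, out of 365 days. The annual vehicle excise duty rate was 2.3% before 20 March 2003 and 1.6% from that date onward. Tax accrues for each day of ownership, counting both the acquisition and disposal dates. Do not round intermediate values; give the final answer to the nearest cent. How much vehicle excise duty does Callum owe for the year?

$79.84

1 January – 19 March 2003: 78 days at 2.3% → $10,000 × 2.3% × 78/365 = $49.1507
20 March – 28 May 2003: 70 days at 1.6% → $10,000 × 1.6% × 70/365 = $30.6849
Total = $79.8356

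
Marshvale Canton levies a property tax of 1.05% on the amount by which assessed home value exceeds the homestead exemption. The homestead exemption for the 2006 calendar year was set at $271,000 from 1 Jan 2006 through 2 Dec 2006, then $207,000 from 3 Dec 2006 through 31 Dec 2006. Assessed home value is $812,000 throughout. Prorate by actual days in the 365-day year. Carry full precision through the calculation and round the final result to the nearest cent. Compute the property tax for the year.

$5,733.89

1 Jan – 2 Dec 2006: 336 days, exemption $271,000 → ($812,000 − $271,000) × 1.05% × 336/365 = $5,229.1726
3 Dec – 31 Dec 2006: 29 days, exemption $207,000 → ($812,000 − $207,000) × 1.05% × 29/365 = $504.7192
Total = $5,733.8918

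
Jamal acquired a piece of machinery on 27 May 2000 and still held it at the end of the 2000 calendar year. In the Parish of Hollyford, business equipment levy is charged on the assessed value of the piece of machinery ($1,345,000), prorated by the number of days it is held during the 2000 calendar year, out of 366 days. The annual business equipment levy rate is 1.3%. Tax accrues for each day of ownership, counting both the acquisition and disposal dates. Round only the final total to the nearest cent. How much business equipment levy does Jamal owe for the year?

$10,462.34

Days held (27 May – 31 December 2000): 219 out of 366
Tax = $1,345,000 × 1.3% × 219/366 = $10,462.3361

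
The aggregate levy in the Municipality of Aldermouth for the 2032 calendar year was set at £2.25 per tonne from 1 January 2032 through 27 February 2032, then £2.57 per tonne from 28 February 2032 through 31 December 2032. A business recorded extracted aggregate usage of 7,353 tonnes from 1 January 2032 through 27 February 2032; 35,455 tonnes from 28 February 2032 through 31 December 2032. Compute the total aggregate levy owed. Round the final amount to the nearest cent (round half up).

£107,663.60

1 January – 27 February 2032: 7,353 tonnes at £2.25/tonne → £16,544.25
28 February – 31 December 2032: 35,455 tonnes at £2.57/tonne → £91,119.35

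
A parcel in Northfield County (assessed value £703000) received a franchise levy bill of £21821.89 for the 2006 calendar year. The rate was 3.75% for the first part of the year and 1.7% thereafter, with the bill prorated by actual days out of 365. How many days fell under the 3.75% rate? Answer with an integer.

Let d = days at the first rate; then 365 − d days at the second rate.
£703000 × [3.75%·d + 1.7%·(365−d)] / 365 = £21821.89
Solving gives d = 250, so the new rate took effect on 8 September 2006.

250 days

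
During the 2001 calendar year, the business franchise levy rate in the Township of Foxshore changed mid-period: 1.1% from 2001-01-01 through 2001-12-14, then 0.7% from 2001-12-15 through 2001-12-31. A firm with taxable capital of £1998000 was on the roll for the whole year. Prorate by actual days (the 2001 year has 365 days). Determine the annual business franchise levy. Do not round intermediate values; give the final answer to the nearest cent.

2001-01-01 to 2001-12-14: 348 days at 1.1% → £1998000 × 1.1% × 348/365 = £20954.3671
2001-12-15 to 2001-12-31: 17 days at 0.7% → £1998000 × 0.7% × 17/365 = £651.4027
Total = £21605.7699

£21605.77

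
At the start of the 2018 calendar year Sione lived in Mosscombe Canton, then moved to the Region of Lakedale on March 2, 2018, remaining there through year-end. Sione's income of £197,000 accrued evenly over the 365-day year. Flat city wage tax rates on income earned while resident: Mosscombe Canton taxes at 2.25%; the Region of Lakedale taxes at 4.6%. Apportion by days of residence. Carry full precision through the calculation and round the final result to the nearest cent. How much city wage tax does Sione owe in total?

Mosscombe Canton, January 1 – March 1, 2018: 60 days → £197,000 × 2.25% × 60/365 = £728.6301
The Region of Lakedale, March 2 – December 31, 2018: 305 days → £197,000 × 4.6% × 305/365 = £7,572.3562
Total = £8,300.9863

£8,300.99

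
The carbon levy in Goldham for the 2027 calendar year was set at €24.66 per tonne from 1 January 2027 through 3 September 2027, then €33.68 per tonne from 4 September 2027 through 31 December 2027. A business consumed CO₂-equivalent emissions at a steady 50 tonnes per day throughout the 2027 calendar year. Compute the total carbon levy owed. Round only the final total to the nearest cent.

1 January – 3 September 2027: 246 days × 50 tonnes/day = 12,300 tonnes at €24.66/tonne → €303,318.00
4 September – 31 December 2027: 119 days × 50 tonnes/day = 5,950 tonnes at €33.68/tonne → €200,396.00

€503,714.00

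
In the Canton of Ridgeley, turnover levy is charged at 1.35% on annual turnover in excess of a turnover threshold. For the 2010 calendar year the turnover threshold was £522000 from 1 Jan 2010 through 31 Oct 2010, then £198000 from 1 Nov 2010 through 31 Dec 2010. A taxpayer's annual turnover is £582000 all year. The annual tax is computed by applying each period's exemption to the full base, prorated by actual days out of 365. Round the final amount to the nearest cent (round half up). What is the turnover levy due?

£1541.00

1 Jan – 31 Oct 2010: 304 days, exemption £522000 → (£582000 − £522000) × 1.35% × 304/365 = £674.6301
1 Nov – 31 Dec 2010: 61 days, exemption £198000 → (£582000 − £198000) × 1.35% × 61/365 = £866.3671
Total = £1540.9973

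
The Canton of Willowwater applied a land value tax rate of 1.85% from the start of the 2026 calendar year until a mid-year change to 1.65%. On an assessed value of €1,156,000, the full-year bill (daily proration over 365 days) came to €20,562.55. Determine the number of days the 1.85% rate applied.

Let d = days at the first rate; then 365 − d days at the second rate.
€1,156,000 × [1.85%·d + 1.65%·(365−d)] / 365 = €20,562.55
Solving gives d = 235, so the new rate took effect on 24 Aug 2026.

235 days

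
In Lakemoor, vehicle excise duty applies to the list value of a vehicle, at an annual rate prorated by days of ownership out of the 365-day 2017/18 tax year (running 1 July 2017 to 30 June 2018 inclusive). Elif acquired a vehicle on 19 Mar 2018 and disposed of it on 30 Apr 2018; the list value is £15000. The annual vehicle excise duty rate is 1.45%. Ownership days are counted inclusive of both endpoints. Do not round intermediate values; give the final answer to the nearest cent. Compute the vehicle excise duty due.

£25.62

Days held (19 Mar – 30 Apr 2018): 43 out of 365
Tax = £15000 × 1.45% × 43/365 = £25.6233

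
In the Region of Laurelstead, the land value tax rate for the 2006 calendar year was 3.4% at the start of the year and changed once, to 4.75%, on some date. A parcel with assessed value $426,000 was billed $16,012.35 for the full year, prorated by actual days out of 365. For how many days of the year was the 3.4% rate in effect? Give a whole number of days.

Let d = days at the first rate; then 365 − d days at the second rate.
$426,000 × [3.4%·d + 4.75%·(365−d)] / 365 = $16,012.35
Solving gives d = 268, so the new rate took effect on 26 September 2006.

268 days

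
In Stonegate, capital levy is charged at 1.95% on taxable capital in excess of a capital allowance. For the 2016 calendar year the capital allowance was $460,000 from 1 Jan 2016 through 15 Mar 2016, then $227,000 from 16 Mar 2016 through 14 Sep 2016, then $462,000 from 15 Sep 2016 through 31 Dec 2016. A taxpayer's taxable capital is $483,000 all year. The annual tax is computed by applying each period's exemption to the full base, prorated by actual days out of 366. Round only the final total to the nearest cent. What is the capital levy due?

1 Jan – 15 Mar 2016: 75 days, exemption $460,000 → ($483,000 − $460,000) × 1.95% × 75/366 = $91.9057
16 Mar – 14 Sep 2016: 183 days, exemption $227,000 → ($483,000 − $227,000) × 1.95% × 183/366 = $2,496.0000
15 Sep – 31 Dec 2016: 108 days, exemption $462,000 → ($483,000 − $462,000) × 1.95% × 108/366 = $120.8361
Total = $2,708.7418

$2,708.74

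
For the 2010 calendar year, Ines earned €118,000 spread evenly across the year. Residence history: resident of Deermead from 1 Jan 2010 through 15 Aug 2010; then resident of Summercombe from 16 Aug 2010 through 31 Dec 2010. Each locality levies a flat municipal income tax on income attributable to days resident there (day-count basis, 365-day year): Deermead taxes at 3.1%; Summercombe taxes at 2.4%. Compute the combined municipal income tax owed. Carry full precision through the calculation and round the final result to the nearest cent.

Deermead, 1 Jan – 15 Aug 2010: 227 days → €118,000 × 3.1% × 227/365 = €2,274.9753
Summercombe, 16 Aug – 31 Dec 2010: 138 days → €118,000 × 2.4% × 138/365 = €1,070.7288
Total = €3,345.7041

€3,345.70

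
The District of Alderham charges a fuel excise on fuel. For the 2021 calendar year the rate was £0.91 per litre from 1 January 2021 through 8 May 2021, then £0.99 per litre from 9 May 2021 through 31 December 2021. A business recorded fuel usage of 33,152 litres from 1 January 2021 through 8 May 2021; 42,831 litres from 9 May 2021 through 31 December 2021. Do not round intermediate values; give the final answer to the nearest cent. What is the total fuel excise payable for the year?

1 January – 8 May 2021: 33,152 litres at £0.91/litre → £30,168.32
9 May – 31 December 2021: 42,831 litres at £0.99/litre → £42,402.69

£72,571.01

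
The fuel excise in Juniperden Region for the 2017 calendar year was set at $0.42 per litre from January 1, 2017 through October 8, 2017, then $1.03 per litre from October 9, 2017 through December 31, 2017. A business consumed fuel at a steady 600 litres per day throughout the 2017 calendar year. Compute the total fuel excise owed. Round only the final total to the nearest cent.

January 1 – October 8, 2017: 281 days × 600 litres/day = 168,600 litres at $0.42/litre → $70,812.00
October 9 – December 31, 2017: 84 days × 600 litres/day = 50,400 litres at $1.03/litre → $51,912.00

$122,724.00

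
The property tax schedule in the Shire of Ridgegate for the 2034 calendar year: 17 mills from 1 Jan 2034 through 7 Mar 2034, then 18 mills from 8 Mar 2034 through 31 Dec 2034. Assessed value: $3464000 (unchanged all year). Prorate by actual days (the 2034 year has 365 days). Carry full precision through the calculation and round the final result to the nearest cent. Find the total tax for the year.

$61725.63

1 Jan – 7 Mar 2034: 66 days at 17 mills → $3464000 × 1.7% × 66/365 = $10648.2411
8 Mar – 31 Dec 2034: 299 days at 18 mills → $3464000 × 1.8% × 299/365 = $51077.3918
Total = $61725.6329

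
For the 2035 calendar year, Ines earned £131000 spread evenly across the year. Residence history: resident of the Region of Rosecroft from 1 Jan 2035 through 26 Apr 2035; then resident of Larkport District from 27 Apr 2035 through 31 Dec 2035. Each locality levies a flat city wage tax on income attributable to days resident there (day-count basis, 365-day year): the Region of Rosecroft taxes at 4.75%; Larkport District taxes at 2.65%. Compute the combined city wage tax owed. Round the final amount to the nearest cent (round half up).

£4345.79

The Region of Rosecroft, 1 Jan – 26 Apr 2035: 116 days → £131000 × 4.75% × 116/365 = £1977.5616
Larkport District, 27 Apr – 31 Dec 2035: 249 days → £131000 × 2.65% × 249/365 = £2368.2288
Total = £4345.7904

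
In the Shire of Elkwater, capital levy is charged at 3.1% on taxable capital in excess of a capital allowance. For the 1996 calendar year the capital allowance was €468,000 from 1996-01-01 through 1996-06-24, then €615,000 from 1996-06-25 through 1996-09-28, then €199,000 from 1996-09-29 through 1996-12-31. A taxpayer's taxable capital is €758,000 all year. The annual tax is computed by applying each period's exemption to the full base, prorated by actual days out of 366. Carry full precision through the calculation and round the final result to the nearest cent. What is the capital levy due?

€9,936.43

1996-01-01 to 1996-06-24: 176 days, exemption €468,000 → (€758,000 − €468,000) × 3.1% × 176/366 = €4,323.0601
1996-06-25 to 1996-09-28: 96 days, exemption €615,000 → (€758,000 − €615,000) × 3.1% × 96/366 = €1,162.7541
1996-09-29 to 1996-12-31: 94 days, exemption €199,000 → (€758,000 − €199,000) × 3.1% × 94/366 = €4,450.6175
Total = €9,936.4317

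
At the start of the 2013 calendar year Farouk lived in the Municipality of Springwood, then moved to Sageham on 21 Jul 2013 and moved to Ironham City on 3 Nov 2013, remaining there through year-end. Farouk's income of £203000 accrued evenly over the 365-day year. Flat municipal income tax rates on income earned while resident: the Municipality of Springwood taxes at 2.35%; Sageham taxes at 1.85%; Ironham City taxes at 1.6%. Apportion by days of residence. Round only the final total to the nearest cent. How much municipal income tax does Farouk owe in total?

The Municipality of Springwood, 1 Jan – 20 Jul 2013: 201 days → £203000 × 2.35% × 201/365 = £2627.0425
Sageham, 21 Jul – 2 Nov 2013: 105 days → £203000 × 1.85% × 105/365 = £1080.3493
Ironham City, 3 Nov – 31 Dec 2013: 59 days → £203000 × 1.6% × 59/365 = £525.0192
Total = £4232.4110

£4232.41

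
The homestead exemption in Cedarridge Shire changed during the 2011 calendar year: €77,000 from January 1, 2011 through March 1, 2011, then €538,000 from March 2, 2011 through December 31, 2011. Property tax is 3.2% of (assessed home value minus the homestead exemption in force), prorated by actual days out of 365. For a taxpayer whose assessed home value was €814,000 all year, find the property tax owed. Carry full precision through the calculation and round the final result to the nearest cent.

€11,256.99

January 1 – March 1, 2011: 60 days, exemption €77,000 → (€814,000 − €77,000) × 3.2% × 60/365 = €3,876.8219
March 2 – December 31, 2011: 305 days, exemption €538,000 → (€814,000 − €538,000) × 3.2% × 305/365 = €7,380.1644
Total = €11,256.9863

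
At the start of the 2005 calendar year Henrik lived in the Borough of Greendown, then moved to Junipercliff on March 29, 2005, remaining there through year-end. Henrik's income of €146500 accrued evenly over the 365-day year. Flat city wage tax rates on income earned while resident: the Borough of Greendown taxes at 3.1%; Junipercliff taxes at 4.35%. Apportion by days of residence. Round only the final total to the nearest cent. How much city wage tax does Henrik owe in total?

€5936.26

The Borough of Greendown, January 1 – March 28, 2005: 87 days → €146500 × 3.1% × 87/365 = €1082.4945
Junipercliff, March 29 – December 31, 2005: 278 days → €146500 × 4.35% × 278/365 = €4853.7658
Total = €5936.2603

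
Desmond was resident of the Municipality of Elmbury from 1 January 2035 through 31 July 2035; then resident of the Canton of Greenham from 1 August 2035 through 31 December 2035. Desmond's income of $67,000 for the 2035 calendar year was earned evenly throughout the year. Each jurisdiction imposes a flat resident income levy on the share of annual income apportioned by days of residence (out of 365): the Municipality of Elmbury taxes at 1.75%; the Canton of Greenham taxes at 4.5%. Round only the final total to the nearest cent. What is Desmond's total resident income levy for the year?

$1,944.84

The Municipality of Elmbury, 1 January – 31 July 2035: 212 days → $67,000 × 1.75% × 212/365 = $681.0137
The Canton of Greenham, 1 August – 31 December 2035: 153 days → $67,000 × 4.5% × 153/365 = $1,263.8219
Total = $1,944.8356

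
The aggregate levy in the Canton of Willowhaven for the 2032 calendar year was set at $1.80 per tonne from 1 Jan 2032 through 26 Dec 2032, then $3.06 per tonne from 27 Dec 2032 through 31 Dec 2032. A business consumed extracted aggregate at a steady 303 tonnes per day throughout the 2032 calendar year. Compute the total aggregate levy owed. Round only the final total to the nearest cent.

$201,525.30

1 Jan – 26 Dec 2032: 361 days × 303 tonnes/day = 109,383 tonnes at $1.80/tonne → $196,889.40
27 Dec – 31 Dec 2032: 5 days × 303 tonnes/day = 1,515 tonnes at $3.06/tonne → $4,635.90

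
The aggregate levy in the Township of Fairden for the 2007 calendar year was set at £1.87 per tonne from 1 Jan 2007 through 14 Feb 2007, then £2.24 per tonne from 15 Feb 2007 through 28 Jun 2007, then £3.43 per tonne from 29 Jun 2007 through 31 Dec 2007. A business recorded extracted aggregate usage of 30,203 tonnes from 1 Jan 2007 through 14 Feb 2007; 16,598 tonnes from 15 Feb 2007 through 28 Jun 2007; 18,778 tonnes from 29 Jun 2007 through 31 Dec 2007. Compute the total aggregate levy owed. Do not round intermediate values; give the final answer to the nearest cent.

£158067.67

1 Jan – 14 Feb 2007: 30,203 tonnes at £1.87/tonne → £56479.61
15 Feb – 28 Jun 2007: 16,598 tonnes at £2.24/tonne → £37179.52
29 Jun – 31 Dec 2007: 18,778 tonnes at £3.43/tonne → £64408.54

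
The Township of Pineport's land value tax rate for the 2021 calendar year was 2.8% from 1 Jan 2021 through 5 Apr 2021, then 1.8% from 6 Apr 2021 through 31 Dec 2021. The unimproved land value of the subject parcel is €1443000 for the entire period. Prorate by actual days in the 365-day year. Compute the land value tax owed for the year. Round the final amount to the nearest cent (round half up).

1 Jan – 5 Apr 2021: 95 days at 2.8% → €1443000 × 2.8% × 95/365 = €10516.1096
6 Apr – 31 Dec 2021: 270 days at 1.8% → €1443000 × 1.8% × 270/365 = €19213.6438
Total = €29729.7534

€29729.75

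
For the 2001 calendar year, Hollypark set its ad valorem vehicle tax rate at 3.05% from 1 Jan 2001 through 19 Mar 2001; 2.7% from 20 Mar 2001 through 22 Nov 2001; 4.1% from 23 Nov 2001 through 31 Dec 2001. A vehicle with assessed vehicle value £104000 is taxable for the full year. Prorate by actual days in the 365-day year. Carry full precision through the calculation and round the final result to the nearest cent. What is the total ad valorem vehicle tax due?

1 Jan – 19 Mar 2001: 78 days at 3.05% → £104000 × 3.05% × 78/365 = £677.8521
20 Mar – 22 Nov 2001: 248 days at 2.7% → £104000 × 2.7% × 248/365 = £1907.9014
23 Nov – 31 Dec 2001: 39 days at 4.1% → £104000 × 4.1% × 39/365 = £455.6055
Total = £3041.3589

£3041.36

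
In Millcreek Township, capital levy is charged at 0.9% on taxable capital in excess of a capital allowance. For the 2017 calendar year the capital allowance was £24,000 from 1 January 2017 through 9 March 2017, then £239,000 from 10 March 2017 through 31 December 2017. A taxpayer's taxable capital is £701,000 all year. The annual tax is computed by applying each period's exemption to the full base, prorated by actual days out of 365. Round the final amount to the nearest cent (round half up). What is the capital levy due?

£4,518.49

1 January – 9 March 2017: 68 days, exemption £24,000 → (£701,000 − £24,000) × 0.9% × 68/365 = £1,135.1342
10 March – 31 December 2017: 297 days, exemption £239,000 → (£701,000 − £239,000) × 0.9% × 297/365 = £3,383.3589
Total = £4,518.4932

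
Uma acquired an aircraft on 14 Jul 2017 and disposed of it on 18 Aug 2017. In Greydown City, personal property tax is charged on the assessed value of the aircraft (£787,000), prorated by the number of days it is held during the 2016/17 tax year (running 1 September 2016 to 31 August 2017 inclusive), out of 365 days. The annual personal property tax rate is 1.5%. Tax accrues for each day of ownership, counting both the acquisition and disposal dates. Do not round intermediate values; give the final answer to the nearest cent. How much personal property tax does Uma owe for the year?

Days held (14 Jul – 18 Aug 2017): 36 out of 365
Tax = £787,000 × 1.5% × 36/365 = £1,164.3288

£1,164.33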